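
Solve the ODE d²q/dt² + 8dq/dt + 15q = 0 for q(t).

Characteristic equation r² + 8r + 15 = 0 factors as (r + 5)(r + 3) = 0, so r = -5, -3.
Hence q_h = C1*exp(-5*t) + C2*exp(-3*t).

q = C1*exp(-5*t) + C2*exp(-3*t)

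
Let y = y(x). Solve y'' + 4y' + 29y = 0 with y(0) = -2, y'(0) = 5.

Characteristic equation r² + 4r + 29 = 0 has discriminant (4)² - 4·(29) = -100 < 0, so r = -2 ± 5i.
Hence y_h = C1*cos(5*x)*exp(-2*x) + C2*exp(-2*x)*sin(5*x).
Apply the initial conditions: y(0) = C1 = -2 and y'(0) = -2*C1 + 5*C2 = 5. Solving gives C1 = -2, C2 = 1/5.

y = -2*cos(5*x)*exp(-2*x) + exp(-2*x)*sin(5*x)/5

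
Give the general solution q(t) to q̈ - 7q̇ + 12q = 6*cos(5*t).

q = -105*sin(5*t)/697 - 39*cos(5*t)/697 + C1*exp(3*t) + C2*exp(4*t)

Characteristic equation r² - 7r + 12 = 0 factors as (r - 3)(r - 4) = 0, so r = 3, 4.
Hence q_h = C1*exp(3*t) + C2*exp(4*t).
Try q_p = A*cos(5*t) + B*sin(5*t). Substituting and equating the coefficients of cos(5t) and sin(5t) gives A = -39/697, B = -105/697, so q_p = -105*sin(5*t)/697 - 39*cos(5*t)/697.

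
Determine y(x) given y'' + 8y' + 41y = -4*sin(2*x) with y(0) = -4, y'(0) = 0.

Characteristic equation r² + 8r + 41 = 0 has discriminant (8)² - 4·(41) = -100 < 0, so r = -4 ± 5i.
Hence y_h = C1*cos(5*x)*exp(-4*x) + C2*exp(-4*x)*sin(5*x).
Try y_p = A*cos(2*x) + B*sin(2*x). Substituting and equating the coefficients of cos(2x) and sin(2x) gives A = 64/1625, B = -148/1625, so y_p = -148*sin(2*x)/1625 + 64*cos(2*x)/1625.
General solution: y = -148*sin(2*x)/1625 + 64*cos(2*x)/1625 + C1*cos(5*x)*exp(-4*x) + C2*exp(-4*x)*sin(5*x).
Apply the initial conditions: y(0) = 64/1625 + C1 = -4 and y'(0) = -296/1625 - 4*C1 + 5*C2 = 0. Solving gives C1 = -6564/1625, C2 = -5192/1625.

y = -148*sin(2*x)/1625 + 64*cos(2*x)/1625 - 6564*cos(5*x)*exp(-4*x)/1625 - 5192*exp(-4*x)*sin(5*x)/1625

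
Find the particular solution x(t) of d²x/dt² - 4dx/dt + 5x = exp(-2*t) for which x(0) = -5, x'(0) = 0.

Characteristic equation r² - 4r + 5 = 0 has discriminant (-4)² - 4·(5) = -4 < 0, so r = 2 ± i.
Hence x_h = C1*cos(t)*exp(2*t) + C2*exp(2*t)*sin(t).
Try x_p = A*exp(-2*t). Substituting into the equation and dividing by exp(-2*t) gives A = 1/17, so x_p = exp(-2*t)/17.
General solution: x = exp(-2*t)/17 + C1*cos(t)*exp(2*t) + C2*exp(2*t)*sin(t).
Apply the initial conditions: x(0) = 1/17 + C1 = -5 and x'(0) = -2/17 + C2 + 2*C1 = 0. Solving gives C1 = -86/17, C2 = 174/17.

x = exp(-2*t)/17 - 86*cos(t)*exp(2*t)/17 + 174*exp(2*t)*sin(t)/17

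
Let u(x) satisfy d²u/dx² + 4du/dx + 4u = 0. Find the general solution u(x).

u = C1*exp(-2*x) + C2*x*exp(-2*x)

Characteristic equation r² + 4r + 4 = 0 has discriminant (4)² - 4·(4) = 0, so r = -2 is a repeated root.
Hence u_h = (C1 + C2*x)*exp(-2*x).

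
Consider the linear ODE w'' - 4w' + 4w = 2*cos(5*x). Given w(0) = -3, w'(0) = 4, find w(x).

w = -2481*exp(2*x)/841 - 42*cos(5*x)/841 - 40*sin(5*x)/841 + 294*x*exp(2*x)/29

Characteristic equation r² - 4r + 4 = 0 has discriminant (-4)² - 4·(4) = 0, so r = 2 is a repeated root.
Hence w_h = (C1 + C2*x)*exp(2*x).
Try w_p = A*cos(5*x) + B*sin(5*x). Substituting and equating the coefficients of cos(5x) and sin(5x) gives A = -42/841, B = -40/841, so w_p = -42*cos(5*x)/841 - 40*sin(5*x)/841.
General solution: w = -42*cos(5*x)/841 - 40*sin(5*x)/841 + C1*exp(2*x) + C2*x*exp(2*x).
Apply the initial conditions: w(0) = -42/841 + C1 = -3 and w'(0) = -200/841 + C2 + 2*C1 = 4. Solving gives C1 = -2481/841, C2 = 294/29.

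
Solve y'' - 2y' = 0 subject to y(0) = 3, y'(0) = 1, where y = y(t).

Characteristic equation r² - 2r = 0 factors as (r - 2)r = 0, so r = 2, 0.
Hence y_h = C1*exp(2*t) + C2.
Apply the initial conditions: y(0) = C1 + C2 = 3 and y'(0) = 2*C1 = 1. Solving gives C1 = 1/2, C2 = 5/2.

y = 5/2 + exp(2*t)/2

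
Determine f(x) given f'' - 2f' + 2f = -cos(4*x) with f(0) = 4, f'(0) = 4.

f = 2*sin(4*x)/65 + 7*cos(4*x)/130 - 9*exp(x)*sin(x)/130 + 513*cos(x)*exp(x)/130

Characteristic equation r² - 2r + 2 = 0 has discriminant (-2)² - 4·(2) = -4 < 0, so r = 1 ± i.
Hence f_h = C1*cos(x)*exp(x) + C2*exp(x)*sin(x).
Try f_p = A*cos(4*x) + B*sin(4*x). Substituting and equating the coefficients of cos(4x) and sin(4x) gives A = 7/130, B = 2/65, so f_p = 2*sin(4*x)/65 + 7*cos(4*x)/130.
General solution: f = 2*sin(4*x)/65 + 7*cos(4*x)/130 + C1*cos(x)*exp(x) + C2*exp(x)*sin(x).
Apply the initial conditions: f(0) = 7/130 + C1 = 4 and f'(0) = 8/65 + C1 + C2 = 4. Solving gives C1 = 513/130, C2 = -9/130.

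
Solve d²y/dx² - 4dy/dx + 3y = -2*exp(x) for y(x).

y = C1*exp(3*x) + C2*exp(x) + x*exp(x)

Characteristic equation r² - 4r + 3 = 0 factors as (r - 3)(r - 1) = 0, so r = 3, 1.
Hence y_h = C1*exp(3*x) + C2*exp(x).
Since exp(x) solves the homogeneous equation (r = 1 is a root of multiplicity 1), multiply the trial by x. Try y_p = A*x*exp(x). Substituting into the equation and dividing by exp(x) gives A = 1, so y_p = x*exp(x).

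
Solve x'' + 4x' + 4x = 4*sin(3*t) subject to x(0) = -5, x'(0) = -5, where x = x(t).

x = -797*exp(-2*t)/169 - 48*cos(3*t)/169 - 20*sin(3*t)/169 - 183*t*exp(-2*t)/13

Characteristic equation r² + 4r + 4 = 0 has discriminant (4)² - 4·(4) = 0, so r = -2 is a repeated root.
Hence x_h = (C1 + C2*t)*exp(-2*t).
Try x_p = A*cos(3*t) + B*sin(3*t). Substituting and equating the coefficients of cos(3t) and sin(3t) gives A = -48/169, B = -20/169, so x_p = -48*cos(3*t)/169 - 20*sin(3*t)/169.
General solution: x = -48*cos(3*t)/169 - 20*sin(3*t)/169 + C1*exp(-2*t) + C2*t*exp(-2*t).
Apply the initial conditions: x(0) = -48/169 + C1 = -5 and x'(0) = -60/169 + C2 - 2*C1 = -5. Solving gives C1 = -797/169, C2 = -183/13.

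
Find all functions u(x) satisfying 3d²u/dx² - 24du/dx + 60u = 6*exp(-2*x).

Divide through by 3: u'' - 8u' + 20u = 2*exp(-2*x).
Characteristic equation r² - 8r + 20 = 0 has discriminant (-8)² - 4·(20) = -16 < 0, so r = 4 ± 2i.
Hence u_h = C1*cos(2*x)*exp(4*x) + C2*exp(4*x)*sin(2*x).
Try u_p = A*exp(-2*x). Substituting into the equation and dividing by exp(-2*x) gives A = 1/20, so u_p = exp(-2*x)/20.

u = exp(-2*x)/20 + C1*cos(2*x)*exp(4*x) + C2*exp(4*x)*sin(2*x)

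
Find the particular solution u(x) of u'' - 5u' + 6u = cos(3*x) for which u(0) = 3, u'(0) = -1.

u = -41*exp(3*x)/6 - 5*sin(3*x)/78 - cos(3*x)/78 + 128*exp(2*x)/13

Characteristic equation r² - 5r + 6 = 0 factors as (r - 2)(r - 3) = 0, so r = 2, 3.
Hence u_h = C1*exp(2*x) + C2*exp(3*x).
Try u_p = A*cos(3*x) + B*sin(3*x). Substituting and equating the coefficients of cos(3x) and sin(3x) gives A = -1/78, B = -5/78, so u_p = -5*sin(3*x)/78 - cos(3*x)/78.
General solution: u = -5*sin(3*x)/78 - cos(3*x)/78 + C1*exp(2*x) + C2*exp(3*x).
Apply the initial conditions: u(0) = -1/78 + C1 + C2 = 3 and u'(0) = -5/26 + 2*C1 + 3*C2 = -1. Solving gives C1 = 128/13, C2 = -41/6.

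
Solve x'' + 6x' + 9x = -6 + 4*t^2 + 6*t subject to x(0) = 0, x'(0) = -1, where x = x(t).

x = -22/27 + 2*t/27 + 4*t**2/9 + 22*exp(-3*t)/27 + 37*t*exp(-3*t)/27

Characteristic equation r² + 6r + 9 = 0 has discriminant (6)² - 4·(9) = 0, so r = -3 is a repeated root.
Hence x_h = (C1 + C2*t)*exp(-3*t).
For the particular solution try x_p = A0 + A1*t + A2*t^2. Substituting and matching coefficients of each power of t gives A0 = -22/27, A1 = 2/27, A2 = 4/9, so x_p = -22/27 + 2*t/27 + 4*t^2/9.
General solution: x = -22/27 + 2*t/27 + 4*t^2/9 + C1*exp(-3*t) + C2*t*exp(-3*t).
Apply the initial conditions: x(0) = -22/27 + C1 = 0 and x'(0) = 2/27 + C2 - 3*C1 = -1. Solving gives C1 = 22/27, C2 = 37/27.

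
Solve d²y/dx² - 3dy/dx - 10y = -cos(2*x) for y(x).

Characteristic equation r² - 3r - 10 = 0 factors as (r - 5)(r + 2) = 0, so r = 5, -2.
Hence y_h = C1*exp(5*x) + C2*exp(-2*x).
Try y_p = A*cos(2*x) + B*sin(2*x). Substituting and equating the coefficients of cos(2x) and sin(2x) gives A = 7/116, B = 3/116, so y_p = 3*sin(2*x)/116 + 7*cos(2*x)/116.

y = 3*sin(2*x)/116 + 7*cos(2*x)/116 + C1*exp(5*x) + C2*exp(-2*x)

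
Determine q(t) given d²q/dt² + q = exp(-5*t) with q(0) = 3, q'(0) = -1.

Characteristic equation r² + 1 = 0 has discriminant (0)² - 4·(1) = -4 < 0, so r = ± i.
Hence q_h = C1*cos(t) + C2*sin(t).
Try q_p = A*exp(-5*t). Substituting into the equation and dividing by exp(-5*t) gives A = 1/26, so q_p = exp(-5*t)/26.
General solution: q = exp(-5*t)/26 + C1*cos(t) + C2*sin(t).
Apply the initial conditions: q(0) = 1/26 + C1 = 3 and q'(0) = -5/26 + C2 = -1. Solving gives C1 = 77/26, C2 = -21/26.

q = -21*sin(t)/26 + exp(-5*t)/26 + 77*cos(t)/26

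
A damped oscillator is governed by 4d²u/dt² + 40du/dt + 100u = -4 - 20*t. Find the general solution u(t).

Divide through by 4: u'' + 10u' + 25u = -1 - 5*t.
Characteristic equation r² + 10r + 25 = 0 has discriminant (10)² - 4·(25) = 0, so r = -5 is a repeated root.
Hence u_h = (C1 + C2*t)*exp(-5*t).
For the particular solution try u_p = A0 + A1*t. Substituting and matching coefficients of each power of t gives A0 = 1/25, A1 = -1/5, so u_p = 1/25 - t/5.

u = 1/25 - t/5 + C1*exp(-5*t) + C2*t*exp(-5*t)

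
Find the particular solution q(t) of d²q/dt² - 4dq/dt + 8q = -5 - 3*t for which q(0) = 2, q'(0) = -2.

q = -13/16 - 3*t/8 - 29*exp(2*t)*sin(2*t)/8 + 45*cos(2*t)*exp(2*t)/16

Characteristic equation r² - 4r + 8 = 0 has discriminant (-4)² - 4·(8) = -16 < 0, so r = 2 ± 2i.
Hence q_h = C1*cos(2*t)*exp(2*t) + C2*exp(2*t)*sin(2*t).
For the particular solution try q_p = A0 + A1*t. Substituting and matching coefficients of each power of t gives A0 = -13/16, A1 = -3/8, so q_p = -13/16 - 3*t/8.
General solution: q = -13/16 - 3*t/8 + C1*cos(2*t)*exp(2*t) + C2*exp(2*t)*sin(2*t).
Apply the initial conditions: q(0) = -13/16 + C1 = 2 and q'(0) = -3/8 + 2*C1 + 2*C2 = -2. Solving gives C1 = 45/16, C2 = -29/8.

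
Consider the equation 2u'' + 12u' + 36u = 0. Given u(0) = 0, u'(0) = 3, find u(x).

Divide through by 2: u'' + 6u' + 18u = 0.
Characteristic equation r² + 6r + 18 = 0 has discriminant (6)² - 4·(18) = -36 < 0, so r = -3 ± 3i.
Hence u_h = C1*cos(3*x)*exp(-3*x) + C2*exp(-3*x)*sin(3*x).
Apply the initial conditions: u(0) = C1 = 0 and u'(0) = -3*C1 + 3*C2 = 3. Solving gives C1 = 0, C2 = 1.

u = exp(-3*x)*sin(3*x)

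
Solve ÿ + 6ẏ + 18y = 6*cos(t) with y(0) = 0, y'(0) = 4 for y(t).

y = 36*sin(t)/325 + 102*cos(t)/325 - 102*cos(3*t)*exp(-3*t)/325 + 958*exp(-3*t)*sin(3*t)/975

Characteristic equation r² + 6r + 18 = 0 has discriminant (6)² - 4·(18) = -36 < 0, so r = -3 ± 3i.
Hence y_h = C1*cos(3*t)*exp(-3*t) + C2*exp(-3*t)*sin(3*t).
Try y_p = A*cos(t) + B*sin(t). Substituting and equating the coefficients of cos(t) and sin(t) gives A = 102/325, B = 36/325, so y_p = 36*sin(t)/325 + 102*cos(t)/325.
General solution: y = 36*sin(t)/325 + 102*cos(t)/325 + C1*cos(3*t)*exp(-3*t) + C2*exp(-3*t)*sin(3*t).
Apply the initial conditions: y(0) = 102/325 + C1 = 0 and y'(0) = 36/325 - 3*C1 + 3*C2 = 4. Solving gives C1 = -102/325, C2 = 958/975.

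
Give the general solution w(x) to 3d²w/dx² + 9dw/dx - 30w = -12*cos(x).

Divide through by 3: w'' + 3w' - 10w = -4*cos(x).
Characteristic equation r² + 3r - 10 = 0 factors as (r - 2)(r + 5) = 0, so r = 2, -5.
Hence w_h = C1*exp(2*x) + C2*exp(-5*x).
Try w_p = A*cos(x) + B*sin(x). Substituting and equating the coefficients of cos(x) and sin(x) gives A = 22/65, B = -6/65, so w_p = -6*sin(x)/65 + 22*cos(x)/65.

w = -6*sin(x)/65 + 22*cos(x)/65 + C1*exp(2*x) + C2*exp(-5*x)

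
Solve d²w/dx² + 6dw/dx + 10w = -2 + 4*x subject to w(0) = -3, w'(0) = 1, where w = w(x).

Characteristic equation r² + 6r + 10 = 0 has discriminant (6)² - 4·(10) = -4 < 0, so r = -3 ± i.
Hence w_h = C1*cos(x)*exp(-3*x) + C2*exp(-3*x)*sin(x).
For the particular solution try w_p = A0 + A1*x. Substituting and matching coefficients of each power of x gives A0 = -11/25, A1 = 2/5, so w_p = -11/25 + 2*x/5.
General solution: w = -11/25 + 2*x/5 + C1*cos(x)*exp(-3*x) + C2*exp(-3*x)*sin(x).
Apply the initial conditions: w(0) = -11/25 + C1 = -3 and w'(0) = 2/5 + C2 - 3*C1 = 1. Solving gives C1 = -64/25, C2 = -177/25.

w = -11/25 + 2*x/5 - 177*exp(-3*x)*sin(x)/25 - 64*cos(x)*exp(-3*x)/25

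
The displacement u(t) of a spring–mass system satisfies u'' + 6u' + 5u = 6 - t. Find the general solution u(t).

u = 36/25 - t/5 + C1*exp(-5*t) + C2*exp(-t)

Characteristic equation r² + 6r + 5 = 0 factors as (r + 5)(r + 1) = 0, so r = -5, -1.
Hence u_h = C1*exp(-5*t) + C2*exp(-t).
For the particular solution try u_p = A0 + A1*t. Substituting and matching coefficients of each power of t gives A0 = 36/25, A1 = -1/5, so u_p = 36/25 - t/5.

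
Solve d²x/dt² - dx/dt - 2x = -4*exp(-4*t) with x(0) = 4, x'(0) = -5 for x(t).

x = -5*exp(2*t)/9 - 2*exp(-4*t)/9 + 43*exp(-t)/9

Characteristic equation r² - r - 2 = 0 factors as (r - 2)(r + 1) = 0, so r = 2, -1.
Hence x_h = C1*exp(2*t) + C2*exp(-t).
Try x_p = A*exp(-4*t). Substituting into the equation and dividing by exp(-4*t) gives A = -2/9, so x_p = -2*exp(-4*t)/9.
General solution: x = -2*exp(-4*t)/9 + C1*exp(2*t) + C2*exp(-t).
Apply the initial conditions: x(0) = -2/9 + C1 + C2 = 4 and x'(0) = 8/9 - C2 + 2*C1 = -5. Solving gives C1 = -5/9, C2 = 43/9.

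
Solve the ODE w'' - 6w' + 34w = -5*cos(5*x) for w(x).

Characteristic equation r² - 6r + 34 = 0 has discriminant (-6)² - 4·(34) = -100 < 0, so r = 3 ± 5i.
Hence w_h = C1*cos(5*x)*exp(3*x) + C2*exp(3*x)*sin(5*x).
Try w_p = A*cos(5*x) + B*sin(5*x). Substituting and equating the coefficients of cos(5x) and sin(5x) gives A = -5/109, B = 50/327, so w_p = -5*cos(5*x)/109 + 50*sin(5*x)/327.

w = -5*cos(5*x)/109 + 50*sin(5*x)/327 + C1*cos(5*x)*exp(3*x) + C2*exp(3*x)*sin(5*x)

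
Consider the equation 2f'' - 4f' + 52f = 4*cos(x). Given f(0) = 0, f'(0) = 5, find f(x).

Divide through by 2: f'' - 2f' + 26f = 2*cos(x).
Characteristic equation r² - 2r + 26 = 0 has discriminant (-2)² - 4·(26) = -100 < 0, so r = 1 ± 5i.
Hence f_h = C1*cos(5*x)*exp(x) + C2*exp(x)*sin(5*x).
Try f_p = A*cos(x) + B*sin(x). Substituting and equating the coefficients of cos(x) and sin(x) gives A = 50/629, B = -4/629, so f_p = -4*sin(x)/629 + 50*cos(x)/629.
General solution: f = -4*sin(x)/629 + 50*cos(x)/629 + C1*cos(5*x)*exp(x) + C2*exp(x)*sin(5*x).
Apply the initial conditions: f(0) = 50/629 + C1 = 0 and f'(0) = -4/629 + C1 + 5*C2 = 5. Solving gives C1 = -50/629, C2 = 3199/3145.

f = -4*sin(x)/629 + 50*cos(x)/629 - 50*cos(5*x)*exp(x)/629 + 3199*exp(x)*sin(5*x)/3145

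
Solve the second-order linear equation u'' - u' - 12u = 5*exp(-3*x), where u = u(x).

Characteristic equation r² - r - 12 = 0 factors as (r + 3)(r - 4) = 0, so r = -3, 4.
Hence u_h = C1*exp(-3*x) + C2*exp(4*x).
Since exp(-3*x) solves the homogeneous equation (r = -3 is a root of multiplicity 1), multiply the trial by x. Try u_p = A*x*exp(-3*x). Substituting into the equation and dividing by exp(-3*x) gives A = -5/7, so u_p = -5*x*exp(-3*x)/7.

u = C1*exp(-3*x) + C2*exp(4*x) - 5*x*exp(-3*x)/7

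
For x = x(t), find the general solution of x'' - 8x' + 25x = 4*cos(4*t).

Characteristic equation r² - 8r + 25 = 0 has discriminant (-8)² - 4·(25) = -36 < 0, so r = 4 ± 3i.
Hence x_h = C1*cos(3*t)*exp(4*t) + C2*exp(4*t)*sin(3*t).
Try x_p = A*cos(4*t) + B*sin(4*t). Substituting and equating the coefficients of cos(4t) and sin(4t) gives A = 36/1105, B = -128/1105, so x_p = -128*sin(4*t)/1105 + 36*cos(4*t)/1105.

x = -128*sin(4*t)/1105 + 36*cos(4*t)/1105 + C1*cos(3*t)*exp(4*t) + C2*exp(4*t)*sin(3*t)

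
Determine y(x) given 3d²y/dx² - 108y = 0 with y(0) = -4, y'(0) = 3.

y = -9*exp(-6*x)/4 - 7*exp(6*x)/4

Divide through by 3: y'' - 36y = 0.
Characteristic equation r² - 36 = 0 factors as (r - 6)(r + 6) = 0, so r = 6, -6.
Hence y_h = C1*exp(6*x) + C2*exp(-6*x).
Apply the initial conditions: y(0) = C1 + C2 = -4 and y'(0) = -6*C2 + 6*C1 = 3. Solving gives C1 = -7/4, C2 = -9/4.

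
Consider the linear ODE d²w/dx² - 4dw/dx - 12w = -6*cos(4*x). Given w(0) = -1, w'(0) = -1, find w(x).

Characteristic equation r² - 4r - 12 = 0 factors as (r - 6)(r + 2) = 0, so r = 6, -2.
Hence w_h = C1*exp(6*x) + C2*exp(-2*x).
Try w_p = A*cos(4*x) + B*sin(4*x). Substituting and equating the coefficients of cos(4x) and sin(4x) gives A = 21/130, B = 6/65, so w_p = 6*sin(4*x)/65 + 21*cos(4*x)/130.
General solution: w = 6*sin(4*x)/65 + 21*cos(4*x)/130 + C1*exp(6*x) + C2*exp(-2*x).
Apply the initial conditions: w(0) = 21/130 + C1 + C2 = -1 and w'(0) = 24/65 - 2*C2 + 6*C1 = -1. Solving gives C1 = -6/13, C2 = -7/10.

w = -7*exp(-2*x)/10 - 6*exp(6*x)/13 + 6*sin(4*x)/65 + 21*cos(4*x)/130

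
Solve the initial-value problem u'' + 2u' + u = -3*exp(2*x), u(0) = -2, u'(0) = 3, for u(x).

Characteristic equation r² + 2r + 1 = 0 has discriminant (2)² - 4·(1) = 0, so r = -1 is a repeated root.
Hence u_h = (C1 + C2*x)*exp(-x).
Try u_p = A*exp(2*x). Substituting into the equation and dividing by exp(2*x) gives A = -1/3, so u_p = -exp(2*x)/3.
General solution: u = -exp(2*x)/3 + C1*exp(-x) + C2*x*exp(-x).
Apply the initial conditions: u(0) = -1/3 + C1 = -2 and u'(0) = -2/3 + C2 - C1 = 3. Solving gives C1 = -5/3, C2 = 2.

u = -5*exp(-x)/3 - exp(2*x)/3 + 2*x*exp(-x)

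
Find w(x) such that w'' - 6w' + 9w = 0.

w = C1*exp(3*x) + C2*x*exp(3*x)

Characteristic equation r² - 6r + 9 = 0 has discriminant (-6)² - 4·(9) = 0, so r = 3 is a repeated root.
Hence w_h = (C1 + C2*x)*exp(3*x).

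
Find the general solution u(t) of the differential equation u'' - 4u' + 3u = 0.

Characteristic equation r² - 4r + 3 = 0 factors as (r - 1)(r - 3) = 0, so r = 1, 3.
Hence u_h = C1*exp(t) + C2*exp(3*t).

u = C1*exp(t) + C2*exp(3*t)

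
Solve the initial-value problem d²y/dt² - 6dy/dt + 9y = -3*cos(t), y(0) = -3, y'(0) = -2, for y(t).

y = -69*exp(3*t)/25 - 6*cos(t)/25 + 9*sin(t)/50 + 61*t*exp(3*t)/10

Characteristic equation r² - 6r + 9 = 0 has discriminant (-6)² - 4·(9) = 0, so r = 3 is a repeated root.
Hence y_h = (C1 + C2*t)*exp(3*t).
Try y_p = A*cos(t) + B*sin(t). Substituting and equating the coefficients of cos(t) and sin(t) gives A = -6/25, B = 9/50, so y_p = -6*cos(t)/25 + 9*sin(t)/50.
General solution: y = -6*cos(t)/25 + 9*sin(t)/50 + C1*exp(3*t) + C2*t*exp(3*t).
Apply the initial conditions: y(0) = -6/25 + C1 = -3 and y'(0) = 9/50 + C2 + 3*C1 = -2. Solving gives C1 = -69/25, C2 = 61/10.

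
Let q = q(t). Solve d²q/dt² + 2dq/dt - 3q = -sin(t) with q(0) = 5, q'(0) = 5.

q = sin(t)/5 + cos(t)/10 + exp(-3*t)/40 + 39*exp(t)/8

Characteristic equation r² + 2r - 3 = 0 factors as (r - 1)(r + 3) = 0, so r = 1, -3.
Hence q_h = C1*exp(t) + C2*exp(-3*t).
Try q_p = A*cos(t) + B*sin(t). Substituting and equating the coefficients of cos(t) and sin(t) gives A = 1/10, B = 1/5, so q_p = sin(t)/5 + cos(t)/10.
General solution: q = sin(t)/5 + cos(t)/10 + C1*exp(t) + C2*exp(-3*t).
Apply the initial conditions: q(0) = 1/10 + C1 + C2 = 5 and q'(0) = 1/5 + C1 - 3*C2 = 5. Solving gives C1 = 39/8, C2 = 1/40.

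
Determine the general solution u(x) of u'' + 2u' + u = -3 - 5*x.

u = 7 - 5*x + C1*exp(-x) + C2*x*exp(-x)

Characteristic equation r² + 2r + 1 = 0 has discriminant (2)² - 4·(1) = 0, so r = -1 is a repeated root.
Hence u_h = (C1 + C2*x)*exp(-x).
For the particular solution try u_p = A0 + A1*x. Substituting and matching coefficients of each power of x gives A0 = 7, A1 = -5, so u_p = 7 - 5*x.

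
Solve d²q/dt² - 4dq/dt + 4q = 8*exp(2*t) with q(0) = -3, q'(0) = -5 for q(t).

q = -3*exp(2*t) + t*exp(2*t) + 4*t**2*exp(2*t)

Characteristic equation r² - 4r + 4 = 0 has discriminant (-4)² - 4·(4) = 0, so r = 2 is a repeated root.
Hence q_h = (C1 + C2*t)*exp(2*t).
Since exp(2*t) solves the homogeneous equation (r = 2 is a root of multiplicity 2), multiply the trial by t^2. Try q_p = A*t^2*exp(2*t). Substituting into the equation and dividing by exp(2*t) gives A = 4, so q_p = 4*t^2*exp(2*t).
General solution: q = C1*exp(2*t) + 4*t^2*exp(2*t) + C2*t*exp(2*t).
Apply the initial conditions: q(0) = C1 = -3 and q'(0) = C2 + 2*C1 = -5. Solving gives C1 = -3, C2 = 1.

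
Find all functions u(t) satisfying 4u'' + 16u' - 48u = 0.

u = C1*exp(-6*t) + C2*exp(2*t)

Divide through by 4: u'' + 4u' - 12u = 0.
Characteristic equation r² + 4r - 12 = 0 factors as (r + 6)(r - 2) = 0, so r = -6, 2.
Hence u_h = C1*exp(-6*t) + C2*exp(2*t).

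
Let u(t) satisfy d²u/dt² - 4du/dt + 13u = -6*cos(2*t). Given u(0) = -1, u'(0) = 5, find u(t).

u = -54*cos(2*t)/145 + 48*sin(2*t)/145 - 91*cos(3*t)*exp(2*t)/145 + 811*exp(2*t)*sin(3*t)/435

Characteristic equation r² - 4r + 13 = 0 has discriminant (-4)² - 4·(13) = -36 < 0, so r = 2 ± 3i.
Hence u_h = C1*cos(3*t)*exp(2*t) + C2*exp(2*t)*sin(3*t).
Try u_p = A*cos(2*t) + B*sin(2*t). Substituting and equating the coefficients of cos(2t) and sin(2t) gives A = -54/145, B = 48/145, so u_p = -54*cos(2*t)/145 + 48*sin(2*t)/145.
General solution: u = -54*cos(2*t)/145 + 48*sin(2*t)/145 + C1*cos(3*t)*exp(2*t) + C2*exp(2*t)*sin(3*t).
Apply the initial conditions: u(0) = -54/145 + C1 = -1 and u'(0) = 96/145 + 2*C1 + 3*C2 = 5. Solving gives C1 = -91/145, C2 = 811/435.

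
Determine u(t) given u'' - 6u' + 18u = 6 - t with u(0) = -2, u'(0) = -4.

u = 17/54 - t/18 + exp(3*t)*sin(3*t) - 125*cos(3*t)*exp(3*t)/54

Characteristic equation r² - 6r + 18 = 0 has discriminant (-6)² - 4·(18) = -36 < 0, so r = 3 ± 3i.
Hence u_h = C1*cos(3*t)*exp(3*t) + C2*exp(3*t)*sin(3*t).
For the particular solution try u_p = A0 + A1*t. Substituting and matching coefficients of each power of t gives A0 = 17/54, A1 = -1/18, so u_p = 17/54 - t/18.
General solution: u = 17/54 - t/18 + C1*cos(3*t)*exp(3*t) + C2*exp(3*t)*sin(3*t).
Apply the initial conditions: u(0) = 17/54 + C1 = -2 and u'(0) = -1/18 + 3*C1 + 3*C2 = -4. Solving gives C1 = -125/54, C2 = 1.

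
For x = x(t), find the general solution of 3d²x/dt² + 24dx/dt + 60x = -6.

x = -1/10 + C1*cos(2*t)*exp(-4*t) + C2*exp(-4*t)*sin(2*t)

Divide through by 3: x'' + 8x' + 20x = -2.
Characteristic equation r² + 8r + 20 = 0 has discriminant (8)² - 4·(20) = -16 < 0, so r = -4 ± 2i.
Hence x_h = C1*cos(2*t)*exp(-4*t) + C2*exp(-4*t)*sin(2*t).
For the particular solution try x_p = A0. Substituting and matching coefficients of each power of t gives A0 = -1/10, so x_p = -1/10.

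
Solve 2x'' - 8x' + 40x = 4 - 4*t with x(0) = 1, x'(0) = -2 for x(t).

x = 2/25 - t/10 - 187*exp(2*t)*sin(4*t)/200 + 23*cos(4*t)*exp(2*t)/25

Divide through by 2: x'' - 4x' + 20x = 2 - 2*t.
Characteristic equation r² - 4r + 20 = 0 has discriminant (-4)² - 4·(20) = -64 < 0, so r = 2 ± 4i.
Hence x_h = C1*cos(4*t)*exp(2*t) + C2*exp(2*t)*sin(4*t).
For the particular solution try x_p = A0 + A1*t. Substituting and matching coefficients of each power of t gives A0 = 2/25, A1 = -1/10, so x_p = 2/25 - t/10.
General solution: x = 2/25 - t/10 + C1*cos(4*t)*exp(2*t) + C2*exp(2*t)*sin(4*t).
Apply the initial conditions: x(0) = 2/25 + C1 = 1 and x'(0) = -1/10 + 2*C1 + 4*C2 = -2. Solving gives C1 = 23/25, C2 = -187/200.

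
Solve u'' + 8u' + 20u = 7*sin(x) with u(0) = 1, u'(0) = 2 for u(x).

u = -56*cos(x)/425 + 133*sin(x)/425 + 481*cos(2*x)*exp(-4*x)/425 + 2641*exp(-4*x)*sin(2*x)/850

Characteristic equation r² + 8r + 20 = 0 has discriminant (8)² - 4·(20) = -16 < 0, so r = -4 ± 2i.
Hence u_h = C1*cos(2*x)*exp(-4*x) + C2*exp(-4*x)*sin(2*x).
Try u_p = A*cos(x) + B*sin(x). Substituting and equating the coefficients of cos(x) and sin(x) gives A = -56/425, B = 133/425, so u_p = -56*cos(x)/425 + 133*sin(x)/425.
General solution: u = -56*cos(x)/425 + 133*sin(x)/425 + C1*cos(2*x)*exp(-4*x) + C2*exp(-4*x)*sin(2*x).
Apply the initial conditions: u(0) = -56/425 + C1 = 1 and u'(0) = 133/425 - 4*C1 + 2*C2 = 2. Solving gives C1 = 481/425, C2 = 2641/850.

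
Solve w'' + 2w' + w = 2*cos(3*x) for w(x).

w = -4*cos(3*x)/25 + 3*sin(3*x)/25 + C1*exp(-x) + C2*x*exp(-x)

Characteristic equation r² + 2r + 1 = 0 has discriminant (2)² - 4·(1) = 0, so r = -1 is a repeated root.
Hence w_h = (C1 + C2*x)*exp(-x).
Try w_p = A*cos(3*x) + B*sin(3*x). Substituting and equating the coefficients of cos(3x) and sin(3x) gives A = -4/25, B = 3/25, so w_p = -4*cos(3*x)/25 + 3*sin(3*x)/25.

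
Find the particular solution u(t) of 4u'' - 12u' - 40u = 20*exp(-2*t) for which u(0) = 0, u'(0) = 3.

Divide through by 4: u'' - 3u' - 10u = 5*exp(-2*t).
Characteristic equation r² - 3r - 10 = 0 factors as (r + 2)(r - 5) = 0, so r = -2, 5.
Hence u_h = C1*exp(-2*t) + C2*exp(5*t).
Since exp(-2*t) solves the homogeneous equation (r = -2 is a root of multiplicity 1), multiply the trial by t. Try u_p = A*t*exp(-2*t). Substituting into the equation and dividing by exp(-2*t) gives A = -5/7, so u_p = -5*t*exp(-2*t)/7.
General solution: u = C1*exp(-2*t) + C2*exp(5*t) - 5*t*exp(-2*t)/7.
Apply the initial conditions: u(0) = C1 + C2 = 0 and u'(0) = -5/7 - 2*C1 + 5*C2 = 3. Solving gives C1 = -26/49, C2 = 26/49.

u = -26*exp(-2*t)/49 + 26*exp(5*t)/49 - 5*t*exp(-2*t)/7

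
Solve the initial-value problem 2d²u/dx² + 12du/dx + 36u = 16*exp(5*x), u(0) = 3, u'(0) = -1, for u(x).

u = 8*exp(5*x)/73 + 211*cos(3*x)*exp(-3*x)/73 + 520*exp(-3*x)*sin(3*x)/219

Divide through by 2: u'' + 6u' + 18u = 8*exp(5*x).
Characteristic equation r² + 6r + 18 = 0 has discriminant (6)² - 4·(18) = -36 < 0, so r = -3 ± 3i.
Hence u_h = C1*cos(3*x)*exp(-3*x) + C2*exp(-3*x)*sin(3*x).
Try u_p = A*exp(5*x). Substituting into the equation and dividing by exp(5*x) gives A = 8/73, so u_p = 8*exp(5*x)/73.
General solution: u = 8*exp(5*x)/73 + C1*cos(3*x)*exp(-3*x) + C2*exp(-3*x)*sin(3*x).
Apply the initial conditions: u(0) = 8/73 + C1 = 3 and u'(0) = 40/73 - 3*C1 + 3*C2 = -1. Solving gives C1 = 211/73, C2 = 520/219.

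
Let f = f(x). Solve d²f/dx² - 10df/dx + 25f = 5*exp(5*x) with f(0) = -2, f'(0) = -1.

f = -2*exp(5*x) + 9*x*exp(5*x) + 5*x**2*exp(5*x)/2

Characteristic equation r² - 10r + 25 = 0 has discriminant (-10)² - 4·(25) = 0, so r = 5 is a repeated root.
Hence f_h = (C1 + C2*x)*exp(5*x).
Since exp(5*x) solves the homogeneous equation (r = 5 is a root of multiplicity 2), multiply the trial by x^2. Try f_p = A*x^2*exp(5*x). Substituting into the equation and dividing by exp(5*x) gives A = 5/2, so f_p = 5*x^2*exp(5*x)/2.
General solution: f = C1*exp(5*x) + 5*x^2*exp(5*x)/2 + C2*x*exp(5*x).
Apply the initial conditions: f(0) = C1 = -2 and f'(0) = C2 + 5*C1 = -1. Solving gives C1 = -2, C2 = 9.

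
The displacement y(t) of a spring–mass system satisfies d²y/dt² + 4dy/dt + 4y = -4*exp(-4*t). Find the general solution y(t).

y = -exp(-4*t) + C1*exp(-2*t) + C2*t*exp(-2*t)

Characteristic equation r² + 4r + 4 = 0 has discriminant (4)² - 4·(4) = 0, so r = -2 is a repeated root.
Hence y_h = (C1 + C2*t)*exp(-2*t).
Try y_p = A*exp(-4*t). Substituting into the equation and dividing by exp(-4*t) gives A = -1, so y_p = -exp(-4*t).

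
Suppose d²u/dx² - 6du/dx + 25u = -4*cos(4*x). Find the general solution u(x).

u = -4*cos(4*x)/73 + 32*sin(4*x)/219 + C1*cos(4*x)*exp(3*x) + C2*exp(3*x)*sin(4*x)

Characteristic equation r² - 6r + 25 = 0 has discriminant (-6)² - 4·(25) = -64 < 0, so r = 3 ± 4i.
Hence u_h = C1*cos(4*x)*exp(3*x) + C2*exp(3*x)*sin(4*x).
Try u_p = A*cos(4*x) + B*sin(4*x). Substituting and equating the coefficients of cos(4x) and sin(4x) gives A = -4/73, B = 32/219, so u_p = -4*cos(4*x)/73 + 32*sin(4*x)/219.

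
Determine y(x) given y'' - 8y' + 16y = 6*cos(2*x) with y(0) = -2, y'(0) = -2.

Characteristic equation r² - 8r + 16 = 0 has discriminant (-8)² - 4·(16) = 0, so r = 4 is a repeated root.
Hence y_h = (C1 + C2*x)*exp(4*x).
Try y_p = A*cos(2*x) + B*sin(2*x). Substituting and equating the coefficients of cos(2x) and sin(2x) gives A = 9/50, B = -6/25, so y_p = -6*sin(2*x)/25 + 9*cos(2*x)/50.
General solution: y = -6*sin(2*x)/25 + 9*cos(2*x)/50 + C1*exp(4*x) + C2*x*exp(4*x).
Apply the initial conditions: y(0) = 9/50 + C1 = -2 and y'(0) = -12/25 + C2 + 4*C1 = -2. Solving gives C1 = -109/50, C2 = 36/5.

y = -109*exp(4*x)/50 - 6*sin(2*x)/25 + 9*cos(2*x)/50 + 36*x*exp(4*x)/5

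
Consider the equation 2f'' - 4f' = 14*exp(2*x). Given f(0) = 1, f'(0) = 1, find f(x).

f = 9/4 - 5*exp(2*x)/4 + 7*x*exp(2*x)/2

Divide through by 2: f'' - 2f' = 7*exp(2*x).
Characteristic equation r² - 2r = 0 factors as (r - 2)r = 0, so r = 2, 0.
Hence f_h = C1*exp(2*x) + C2.
Since exp(2*x) solves the homogeneous equation (r = 2 is a root of multiplicity 1), multiply the trial by x. Try f_p = A*x*exp(2*x). Substituting into the equation and dividing by exp(2*x) gives A = 7/2, so f_p = 7*x*exp(2*x)/2.
General solution: f = C2 + C1*exp(2*x) + 7*x*exp(2*x)/2.
Apply the initial conditions: f(0) = C1 + C2 = 1 and f'(0) = 7/2 + 2*C1 = 1. Solving gives C1 = -5/4, C2 = 9/4.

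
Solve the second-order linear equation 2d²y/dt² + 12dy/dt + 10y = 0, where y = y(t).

y = C1*exp(-5*t) + C2*exp(-t)

Divide through by 2: y'' + 6y' + 5y = 0.
Characteristic equation r² + 6r + 5 = 0 factors as (r + 5)(r + 1) = 0, so r = -5, -1.
Hence y_h = C1*exp(-5*t) + C2*exp(-t).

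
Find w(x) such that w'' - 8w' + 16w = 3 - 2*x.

w = 1/8 - x/8 + C1*exp(4*x) + C2*x*exp(4*x)

Characteristic equation r² - 8r + 16 = 0 has discriminant (-8)² - 4·(16) = 0, so r = 4 is a repeated root.
Hence w_h = (C1 + C2*x)*exp(4*x).
For the particular solution try w_p = A0 + A1*x. Substituting and matching coefficients of each power of x gives A0 = 1/8, A1 = -1/8, so w_p = 1/8 - x/8.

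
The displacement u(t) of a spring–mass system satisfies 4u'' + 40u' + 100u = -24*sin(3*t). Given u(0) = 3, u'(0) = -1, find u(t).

Divide through by 4: u'' + 10u' + 25u = -6*sin(3*t).
Characteristic equation r² + 10r + 25 = 0 has discriminant (10)² - 4·(25) = 0, so r = -5 is a repeated root.
Hence u_h = (C1 + C2*t)*exp(-5*t).
Try u_p = A*cos(3*t) + B*sin(3*t). Substituting and equating the coefficients of cos(3t) and sin(3t) gives A = 45/289, B = -24/289, so u_p = -24*sin(3*t)/289 + 45*cos(3*t)/289.
General solution: u = -24*sin(3*t)/289 + 45*cos(3*t)/289 + C1*exp(-5*t) + C2*t*exp(-5*t).
Apply the initial conditions: u(0) = 45/289 + C1 = 3 and u'(0) = -72/289 + C2 - 5*C1 = -1. Solving gives C1 = 822/289, C2 = 229/17.

u = -24*sin(3*t)/289 + 45*cos(3*t)/289 + 822*exp(-5*t)/289 + 229*t*exp(-5*t)/17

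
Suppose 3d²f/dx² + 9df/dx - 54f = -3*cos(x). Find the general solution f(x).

f = -3*sin(x)/370 + 19*cos(x)/370 + C1*exp(3*x) + C2*exp(-6*x)

Divide through by 3: f'' + 3f' - 18f = -cos(x).
Characteristic equation r² + 3r - 18 = 0 factors as (r - 3)(r + 6) = 0, so r = 3, -6.
Hence f_h = C1*exp(3*x) + C2*exp(-6*x).
Try f_p = A*cos(x) + B*sin(x). Substituting and equating the coefficients of cos(x) and sin(x) gives A = 19/370, B = -3/370, so f_p = -3*sin(x)/370 + 19*cos(x)/370.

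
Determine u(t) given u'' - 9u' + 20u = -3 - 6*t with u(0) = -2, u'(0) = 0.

Characteristic equation r² - 9r + 20 = 0 factors as (r - 5)(r - 4) = 0, so r = 5, 4.
Hence u_h = C1*exp(5*t) + C2*exp(4*t).
For the particular solution try u_p = A0 + A1*t. Substituting and matching coefficients of each power of t gives A0 = -57/200, A1 = -3/10, so u_p = -57/200 - 3*t/10.
General solution: u = -57/200 - 3*t/10 + C1*exp(5*t) + C2*exp(4*t).
Apply the initial conditions: u(0) = -57/200 + C1 + C2 = -2 and u'(0) = -3/10 + 4*C2 + 5*C1 = 0. Solving gives C1 = 179/25, C2 = -71/8.

u = -57/200 - 71*exp(4*t)/8 - 3*t/10 + 179*exp(5*t)/25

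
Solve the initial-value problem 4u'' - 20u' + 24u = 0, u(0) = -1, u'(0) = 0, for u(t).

u = -3*exp(2*t) + 2*exp(3*t)

Divide through by 4: u'' - 5u' + 6u = 0.
Characteristic equation r² - 5r + 6 = 0 factors as (r - 2)(r - 3) = 0, so r = 2, 3.
Hence u_h = C1*exp(2*t) + C2*exp(3*t).
Apply the initial conditions: u(0) = C1 + C2 = -1 and u'(0) = 2*C1 + 3*C2 = 0. Solving gives C1 = -3, C2 = 2.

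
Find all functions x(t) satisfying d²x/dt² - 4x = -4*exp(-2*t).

x = C1*exp(-2*t) + C2*exp(2*t) + t*exp(-2*t)

Characteristic equation r² - 4 = 0 factors as (r + 2)(r - 2) = 0, so r = -2, 2.
Hence x_h = C1*exp(-2*t) + C2*exp(2*t).
Since exp(-2*t) solves the homogeneous equation (r = -2 is a root of multiplicity 1), multiply the trial by t. Try x_p = A*t*exp(-2*t). Substituting into the equation and dividing by exp(-2*t) gives A = 1, so x_p = t*exp(-2*t).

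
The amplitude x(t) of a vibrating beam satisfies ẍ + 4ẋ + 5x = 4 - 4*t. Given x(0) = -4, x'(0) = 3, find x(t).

x = 36/25 - 4*t/5 - 177*exp(-2*t)*sin(t)/25 - 136*cos(t)*exp(-2*t)/25

Characteristic equation r² + 4r + 5 = 0 has discriminant (4)² - 4·(5) = -4 < 0, so r = -2 ± i.
Hence x_h = C1*cos(t)*exp(-2*t) + C2*exp(-2*t)*sin(t).
For the particular solution try x_p = A0 + A1*t. Substituting and matching coefficients of each power of t gives A0 = 36/25, A1 = -4/5, so x_p = 36/25 - 4*t/5.
General solution: x = 36/25 - 4*t/5 + C1*cos(t)*exp(-2*t) + C2*exp(-2*t)*sin(t).
Apply the initial conditions: x(0) = 36/25 + C1 = -4 and x'(0) = -4/5 + C2 - 2*C1 = 3. Solving gives C1 = -136/25, C2 = -177/25.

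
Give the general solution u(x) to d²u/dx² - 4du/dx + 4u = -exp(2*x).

Characteristic equation r² - 4r + 4 = 0 has discriminant (-4)² - 4·(4) = 0, so r = 2 is a repeated root.
Hence u_h = (C1 + C2*x)*exp(2*x).
Since exp(2*x) solves the homogeneous equation (r = 2 is a root of multiplicity 2), multiply the trial by x^2. Try u_p = A*x^2*exp(2*x). Substituting into the equation and dividing by exp(2*x) gives A = -1/2, so u_p = -x^2*exp(2*x)/2.

u = C1*exp(2*x) - x**2*exp(2*x)/2 + C2*x*exp(2*x)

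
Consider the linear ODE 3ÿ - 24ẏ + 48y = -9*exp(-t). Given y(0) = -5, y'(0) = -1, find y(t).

y = -122*exp(4*t)/25 - 3*exp(-t)/25 + 92*t*exp(4*t)/5

Divide through by 3: y'' - 8y' + 16y = -3*exp(-t).
Characteristic equation r² - 8r + 16 = 0 has discriminant (-8)² - 4·(16) = 0, so r = 4 is a repeated root.
Hence y_h = (C1 + C2*t)*exp(4*t).
Try y_p = A*exp(-t). Substituting into the equation and dividing by exp(-t) gives A = -3/25, so y_p = -3*exp(-t)/25.
General solution: y = -3*exp(-t)/25 + C1*exp(4*t) + C2*t*exp(4*t).
Apply the initial conditions: y(0) = -3/25 + C1 = -5 and y'(0) = 3/25 + C2 + 4*C1 = -1. Solving gives C1 = -122/25, C2 = 92/5.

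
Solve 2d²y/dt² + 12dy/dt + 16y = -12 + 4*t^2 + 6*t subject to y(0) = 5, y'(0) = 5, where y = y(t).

Divide through by 2: y'' + 6y' + 8y = -6 + 2*t^2 + 3*t.
Characteristic equation r² + 6r + 8 = 0 factors as (r + 2)(r + 4) = 0, so r = -2, -4.
Hence y_h = C1*exp(-2*t) + C2*exp(-4*t).
For the particular solution try y_p = A0 + A1*t + A2*t^2. Substituting and matching coefficients of each power of t gives A0 = -13/16, A1 = 0, A2 = 1/4, so y_p = -13/16 + t^2/4.
General solution: y = -13/16 + t^2/4 + C1*exp(-2*t) + C2*exp(-4*t).
Apply the initial conditions: y(0) = -13/16 + C1 + C2 = 5 and y'(0) = -4*C2 - 2*C1 = 5. Solving gives C1 = 113/8, C2 = -133/16.

y = -13/16 - 133*exp(-4*t)/16 + t**2/4 + 113*exp(-2*t)/8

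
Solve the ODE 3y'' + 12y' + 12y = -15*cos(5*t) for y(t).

y = -100*sin(5*t)/841 + 105*cos(5*t)/841 + C1*exp(-2*t) + C2*t*exp(-2*t)

Divide through by 3: y'' + 4y' + 4y = -5*cos(5*t).
Characteristic equation r² + 4r + 4 = 0 has discriminant (4)² - 4·(4) = 0, so r = -2 is a repeated root.
Hence y_h = (C1 + C2*t)*exp(-2*t).
Try y_p = A*cos(5*t) + B*sin(5*t). Substituting and equating the coefficients of cos(5t) and sin(5t) gives A = 105/841, B = -100/841, so y_p = -100*sin(5*t)/841 + 105*cos(5*t)/841.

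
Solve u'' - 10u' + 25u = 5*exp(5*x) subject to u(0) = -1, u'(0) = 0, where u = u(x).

Characteristic equation r² - 10r + 25 = 0 has discriminant (-10)² - 4·(25) = 0, so r = 5 is a repeated root.
Hence u_h = (C1 + C2*x)*exp(5*x).
Since exp(5*x) solves the homogeneous equation (r = 5 is a root of multiplicity 2), multiply the trial by x^2. Try u_p = A*x^2*exp(5*x). Substituting into the equation and dividing by exp(5*x) gives A = 5/2, so u_p = 5*x^2*exp(5*x)/2.
General solution: u = C1*exp(5*x) + 5*x^2*exp(5*x)/2 + C2*x*exp(5*x).
Apply the initial conditions: u(0) = C1 = -1 and u'(0) = C2 + 5*C1 = 0. Solving gives C1 = -1, C2 = 5.

u = -exp(5*x) + 5*x*exp(5*x) + 5*x**2*exp(5*x)/2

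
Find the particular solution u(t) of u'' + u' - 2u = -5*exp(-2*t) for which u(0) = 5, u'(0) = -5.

Characteristic equation r² + r - 2 = 0 factors as (r - 1)(r + 2) = 0, so r = 1, -2.
Hence u_h = C1*exp(t) + C2*exp(-2*t).
Since exp(-2*t) solves the homogeneous equation (r = -2 is a root of multiplicity 1), multiply the trial by t. Try u_p = A*t*exp(-2*t). Substituting into the equation and dividing by exp(-2*t) gives A = 5/3, so u_p = 5*t*exp(-2*t)/3.
General solution: u = C1*exp(t) + C2*exp(-2*t) + 5*t*exp(-2*t)/3.
Apply the initial conditions: u(0) = C1 + C2 = 5 and u'(0) = 5/3 + C1 - 2*C2 = -5. Solving gives C1 = 10/9, C2 = 35/9.

u = 10*exp(t)/9 + 35*exp(-2*t)/9 + 5*t*exp(-2*t)/3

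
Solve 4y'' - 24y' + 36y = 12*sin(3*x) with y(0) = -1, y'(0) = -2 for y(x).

Divide through by 4: y'' - 6y' + 9y = 3*sin(3*x).
Characteristic equation r² - 6r + 9 = 0 has discriminant (-6)² - 4·(9) = 0, so r = 3 is a repeated root.
Hence y_h = (C1 + C2*x)*exp(3*x).
Try y_p = A*cos(3*x) + B*sin(3*x). Substituting and equating the coefficients of cos(3x) and sin(3x) gives A = 1/6, B = 0, so y_p = cos(3*x)/6.
General solution: y = cos(3*x)/6 + C1*exp(3*x) + C2*x*exp(3*x).
Apply the initial conditions: y(0) = 1/6 + C1 = -1 and y'(0) = C2 + 3*C1 = -2. Solving gives C1 = -7/6, C2 = 3/2.

y = -7*exp(3*x)/6 + cos(3*x)/6 + 3*x*exp(3*x)/2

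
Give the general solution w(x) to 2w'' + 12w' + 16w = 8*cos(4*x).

Divide through by 2: w'' + 6w' + 8w = 4*cos(4*x).
Characteristic equation r² + 6r + 8 = 0 factors as (r + 4)(r + 2) = 0, so r = -4, -2.
Hence w_h = C1*exp(-4*x) + C2*exp(-2*x).
Try w_p = A*cos(4*x) + B*sin(4*x). Substituting and equating the coefficients of cos(4x) and sin(4x) gives A = -1/20, B = 3/20, so w_p = -cos(4*x)/20 + 3*sin(4*x)/20.

w = -cos(4*x)/20 + 3*sin(4*x)/20 + C1*exp(-4*x) + C2*exp(-2*x)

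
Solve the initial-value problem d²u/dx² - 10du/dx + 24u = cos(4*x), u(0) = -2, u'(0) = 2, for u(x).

u = -113*exp(4*x)/16 - 5*sin(4*x)/208 + cos(4*x)/208 + 263*exp(6*x)/52

Characteristic equation r² - 10r + 24 = 0 factors as (r - 6)(r - 4) = 0, so r = 6, 4.
Hence u_h = C1*exp(6*x) + C2*exp(4*x).
Try u_p = A*cos(4*x) + B*sin(4*x). Substituting and equating the coefficients of cos(4x) and sin(4x) gives A = 1/208, B = -5/208, so u_p = -5*sin(4*x)/208 + cos(4*x)/208.
General solution: u = -5*sin(4*x)/208 + cos(4*x)/208 + C1*exp(6*x) + C2*exp(4*x).
Apply the initial conditions: u(0) = 1/208 + C1 + C2 = -2 and u'(0) = -5/52 + 4*C2 + 6*C1 = 2. Solving gives C1 = 263/52, C2 = -113/16.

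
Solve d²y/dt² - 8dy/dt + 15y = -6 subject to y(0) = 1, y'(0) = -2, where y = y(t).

y = -2/5 - 31*exp(5*t)/10 + 9*exp(3*t)/2

Characteristic equation r² - 8r + 15 = 0 factors as (r - 5)(r - 3) = 0, so r = 5, 3.
Hence y_h = C1*exp(5*t) + C2*exp(3*t).
For the particular solution try y_p = A0. Substituting and matching coefficients of each power of t gives A0 = -2/5, so y_p = -2/5.
General solution: y = -2/5 + C1*exp(5*t) + C2*exp(3*t).
Apply the initial conditions: y(0) = -2/5 + C1 + C2 = 1 and y'(0) = 3*C2 + 5*C1 = -2. Solving gives C1 = -31/10, C2 = 9/2.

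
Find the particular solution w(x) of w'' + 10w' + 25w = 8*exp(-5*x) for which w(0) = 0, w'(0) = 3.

w = 3*x*exp(-5*x) + 4*x**2*exp(-5*x)

Characteristic equation r² + 10r + 25 = 0 has discriminant (10)² - 4·(25) = 0, so r = -5 is a repeated root.
Hence w_h = (C1 + C2*x)*exp(-5*x).
Since exp(-5*x) solves the homogeneous equation (r = -5 is a root of multiplicity 2), multiply the trial by x^2. Try w_p = A*x^2*exp(-5*x). Substituting into the equation and dividing by exp(-5*x) gives A = 4, so w_p = 4*x^2*exp(-5*x).
General solution: w = C1*exp(-5*x) + 4*x^2*exp(-5*x) + C2*x*exp(-5*x).
Apply the initial conditions: w(0) = C1 = 0 and w'(0) = C2 - 5*C1 = 3. Solving gives C1 = 0, C2 = 3.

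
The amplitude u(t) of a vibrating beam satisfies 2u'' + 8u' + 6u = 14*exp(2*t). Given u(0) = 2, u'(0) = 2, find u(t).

Divide through by 2: u'' + 4u' + 3u = 7*exp(2*t).
Characteristic equation r² + 4r + 3 = 0 factors as (r + 3)(r + 1) = 0, so r = -3, -1.
Hence u_h = C1*exp(-3*t) + C2*exp(-t).
Try u_p = A*exp(2*t). Substituting into the equation and dividing by exp(2*t) gives A = 7/15, so u_p = 7*exp(2*t)/15.
General solution: u = 7*exp(2*t)/15 + C1*exp(-3*t) + C2*exp(-t).
Apply the initial conditions: u(0) = 7/15 + C1 + C2 = 2 and u'(0) = 14/15 - C2 - 3*C1 = 2. Solving gives C1 = -13/10, C2 = 17/6.

u = -13*exp(-3*t)/10 + 7*exp(2*t)/15 + 17*exp(-t)/6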